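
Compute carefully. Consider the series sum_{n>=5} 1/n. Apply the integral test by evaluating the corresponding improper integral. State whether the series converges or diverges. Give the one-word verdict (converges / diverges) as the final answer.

Let f(x) = 1/x. Then f is positive, continuous, and decreasing on [5, infinity), so the integral test applies.
Compute the improper integral int_{5}^infinity f(x) dx:
  antiderivative F(x) = log(x).
  As x -> infinity, log(x) -> infinity.
  So int = infinity - log(5) = infinity. By the integral test, the series diverges.

diverges


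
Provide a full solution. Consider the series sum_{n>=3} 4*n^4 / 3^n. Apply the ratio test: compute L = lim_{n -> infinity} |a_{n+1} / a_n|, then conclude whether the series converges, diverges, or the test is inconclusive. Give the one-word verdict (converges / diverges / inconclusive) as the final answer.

Let a_n denote the general term. Form the ratio a_{n+1}/a_n and simplify:
a_{n+1}/a_n = (n + 1)^4/(3*n^4)
Take the limit as n -> infinity: L = 1/3.
Since L = 1/3 < 1, the ratio test implies the series converges.

converges


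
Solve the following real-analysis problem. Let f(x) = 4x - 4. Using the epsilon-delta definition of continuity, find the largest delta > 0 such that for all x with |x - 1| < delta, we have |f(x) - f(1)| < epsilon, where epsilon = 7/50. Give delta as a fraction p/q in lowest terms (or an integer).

We compute f(1) = 4*(1) - 4 = 0.
|f(x) - f(1)| = |4x - 4 - (0)| = |4(x - 1)| = 4|x - 1|.
We need 4|x - 1| < 7/50, i.e. |x - 1| < 7/50 / 4 = 7/200.
So any delta <= 7/200 works. Conversely, if delta > 7/200, then x = 1 + 7/200 satisfies |x - 1| = 7/200 < delta but |f(x) - f(1)| = 4 * 7/200 = 7/50, which is not < 7/50; so no larger delta works.
Hence the largest such delta is 7/200.

7/200


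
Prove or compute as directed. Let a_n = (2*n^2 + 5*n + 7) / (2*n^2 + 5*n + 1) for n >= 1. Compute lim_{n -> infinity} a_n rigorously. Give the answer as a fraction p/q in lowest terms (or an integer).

Divide numerator and denominator by n^2, the highest power:
numerator / n^2 = 2 + 5/n + 7/n^2
denominator / n^2 = 2 + 5/n + n^(-2)
As n -> infinity, all terms of the form c/n^k (k >= 1) tend to 0.
So numerator / n^2 -> 2 and denominator / n^2 -> 2.
Therefore lim a_n = 1.

1


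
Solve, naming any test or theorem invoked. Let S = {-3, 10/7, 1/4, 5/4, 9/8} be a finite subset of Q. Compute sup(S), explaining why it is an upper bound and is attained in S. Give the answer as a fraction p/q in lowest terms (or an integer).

S is finite, so sup(S) = max(S).
Sorted decreasing:
10/7, 5/4, 9/8, 1/4, -3
The extremum is 10/7.
For every x in S, x <= 10/7. And 10/7 is in S, so it is attained.
Therefore sup(S) = 10/7.

10/7


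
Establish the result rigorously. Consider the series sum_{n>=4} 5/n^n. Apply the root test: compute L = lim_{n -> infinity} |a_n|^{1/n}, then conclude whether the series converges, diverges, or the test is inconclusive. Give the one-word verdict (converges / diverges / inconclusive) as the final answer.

Let a_n denote the general term. Form |a_n|^(1/n) and simplify:
|a_n|^(1/n) = 5^(1/n)/n
Take the limit as n -> infinity: L = 0.
Since L = 0 < 1, the root test implies convergence.

converges


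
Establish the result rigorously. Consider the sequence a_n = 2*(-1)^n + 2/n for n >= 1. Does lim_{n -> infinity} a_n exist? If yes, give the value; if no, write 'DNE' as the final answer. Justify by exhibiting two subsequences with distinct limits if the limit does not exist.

Examine the behaviour of a_n along subsequences.
a_{2k} = 2 + 2/(2k) -> 2. a_{2k+1} = -2 + 2/(2k+1) -> -2.
Since these two subsequential limits are 2 and -2, distinct, the full sequence cannot converge (a convergent sequence has all subsequences tending to the same limit). So lim a_n does not exist.

DNE


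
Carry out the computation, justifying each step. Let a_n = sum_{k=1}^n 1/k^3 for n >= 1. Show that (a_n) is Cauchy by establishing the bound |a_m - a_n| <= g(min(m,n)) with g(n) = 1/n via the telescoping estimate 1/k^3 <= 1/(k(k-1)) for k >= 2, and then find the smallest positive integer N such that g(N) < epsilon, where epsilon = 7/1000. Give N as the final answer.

For m > n >= 1: |a_m - a_n| = sum_{k=n+1}^m 1/k^3.
Use 1/k^3 <= 1/(k(k-1)) = 1/(k-1) - 1/k for k >= 2 (which holds since k^3 >= k^2 >= k(k-1) for k >= 2):
sum_{k=n+1}^m 1/k^3 <= sum_{k=n+1}^m (1/(k-1) - 1/k) = 1/n - 1/m <= 1/n.
By symmetry the same bound holds with n,m swapped, so |a_m - a_n| <= 1/min(m,n) = g(min(m,n)). Since g(n) -> 0, (a_n) is Cauchy.
Now solve g(N) < 7/1000: 1/N < 7/1000 <=> N > 1/(7/1000) = 1000/7.
The smallest integer strictly greater than 1000/7 is N = 143.
Check: g(143) = 1/143 < 7/1000; g(142) = 1/142 >= 7/1000. So N = 143.

143


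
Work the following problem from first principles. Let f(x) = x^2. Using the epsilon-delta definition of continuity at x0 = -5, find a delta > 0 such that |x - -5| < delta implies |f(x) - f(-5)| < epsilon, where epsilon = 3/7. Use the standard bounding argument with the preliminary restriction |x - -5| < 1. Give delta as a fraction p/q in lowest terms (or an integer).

Factor: |x^2 - (-5)^2| = |x - -5| * |x + -5|.
Impose |x - -5| < 1 first. Then |x + -5| = |(x - -5) + 2*(-5)| <= |x - -5| + 2*|-5| < 1 + 10 = 11.
So |x^2 - (-5)^2| < delta * 11.
We need delta * 11 <= 3/7, i.e. delta <= 3/7/11 = 3/77.
Since 3/77 < 1, this is tighter than 1; take delta = 3/77.
So delta = 3/77 works.

3/77


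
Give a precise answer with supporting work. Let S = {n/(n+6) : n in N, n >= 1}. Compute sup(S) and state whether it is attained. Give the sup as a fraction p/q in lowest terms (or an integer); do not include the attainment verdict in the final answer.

Analysis:
- Values: 1/7, 1/4, 1/3, 2/5, ... strictly increasing.
- Minimum is 1/7 (n=1); inf = 1/7 (attained).
- n/(n+6) = 1 - 6/(n+6) -> 1 from below as n -> infinity, and never equals 1.
- So sup = 1 (not attained).
Conclusion: sup(S) = 1, not attained in S.

1


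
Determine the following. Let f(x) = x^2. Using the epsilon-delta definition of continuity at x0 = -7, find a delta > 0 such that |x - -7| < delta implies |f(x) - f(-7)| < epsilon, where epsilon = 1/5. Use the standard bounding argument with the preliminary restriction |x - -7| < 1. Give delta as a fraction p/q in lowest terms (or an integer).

Factor: |x^2 - (-7)^2| = |x - -7| * |x + -7|.
Impose |x - -7| < 1 first. Then |x + -7| = |(x - -7) + 2*(-7)| <= |x - -7| + 2*|-7| < 1 + 14 = 15.
So |x^2 - (-7)^2| < delta * 15.
We need delta * 15 <= 1/5, i.e. delta <= 1/5/15 = 1/75.
Since 1/75 < 1, this is tighter than 1; take delta = 1/75.
So delta = 1/75 works.

1/75


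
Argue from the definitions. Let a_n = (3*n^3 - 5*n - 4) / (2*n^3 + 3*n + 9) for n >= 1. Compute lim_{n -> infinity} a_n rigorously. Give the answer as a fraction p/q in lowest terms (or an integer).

Divide numerator and denominator by n^3, the highest power:
numerator / n^3 = 3 - 5/n^2 - 4/n^3
denominator / n^3 = 2 + 3/n^2 + 9/n^3
As n -> infinity, all terms of the form c/n^k (k >= 1) tend to 0.
So numerator / n^3 -> 3 and denominator / n^3 -> 2.
Therefore lim a_n = 3/2.

3/2


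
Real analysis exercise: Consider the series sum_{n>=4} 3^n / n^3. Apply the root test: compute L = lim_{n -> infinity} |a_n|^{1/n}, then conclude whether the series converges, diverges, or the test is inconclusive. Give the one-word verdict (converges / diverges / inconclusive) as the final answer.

Let a_n denote the general term. Form |a_n|^(1/n) and simplify:
|a_n|^(1/n) = 3/n^(3/n)
Take the limit as n -> infinity: L = 3.
Since L = 3 > 1, the root test implies divergence.

diverges


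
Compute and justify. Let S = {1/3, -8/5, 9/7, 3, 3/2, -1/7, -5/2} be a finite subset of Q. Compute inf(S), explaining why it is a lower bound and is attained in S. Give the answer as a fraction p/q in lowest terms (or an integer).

S is finite, so inf(S) = min(S).
Sorted increasing:
-5/2, -8/5, -1/7, 1/3, 9/7, 3/2, 3
The extremum is -5/2.
For every x in S, x >= -5/2. And -5/2 is in S, so it is attained.
Therefore inf(S) = -5/2.

-5/2


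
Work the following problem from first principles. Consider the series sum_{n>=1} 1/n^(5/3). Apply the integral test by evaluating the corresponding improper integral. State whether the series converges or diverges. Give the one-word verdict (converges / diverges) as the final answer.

Let f(x) = x^(-5/3). Then f is positive, continuous, and decreasing on [1, infinity), so the integral test applies.
Compute the improper integral int_{1}^infinity f(x) dx:
  antiderivative F(x) = -3/(2*x^(2/3)).
  As x -> infinity, F(x) -> 0 (since p = 5/3 > 1).
  So int = F(infinity) - F(1) = 0 - (-3/2) = 3/2.
  Finite, so by the integral test, the series converges.

converges


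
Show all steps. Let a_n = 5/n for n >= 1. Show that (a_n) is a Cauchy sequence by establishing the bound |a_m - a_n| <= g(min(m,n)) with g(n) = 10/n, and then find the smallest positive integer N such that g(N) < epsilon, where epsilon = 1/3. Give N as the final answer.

For any m, n >= 1, by the triangle inequality:
|a_m - a_n| = |5/m - 5/n| <= 5*1/m + 5*1/n <= 10/min(m,n).
So g(n) = 10/n bounds the Cauchy difference. Since g(n) -> 0, (a_n) is Cauchy.
Now solve g(N) < 1/3: 10/N < 1/3 <=> N > 10 / (1/3) = 30.
The smallest integer strictly greater than 30 is N = 31.
Check: g(31) = 10/31 = 10/31 < 1/3; g(30) = 1/3 >= 1/3. So N = 31.

31


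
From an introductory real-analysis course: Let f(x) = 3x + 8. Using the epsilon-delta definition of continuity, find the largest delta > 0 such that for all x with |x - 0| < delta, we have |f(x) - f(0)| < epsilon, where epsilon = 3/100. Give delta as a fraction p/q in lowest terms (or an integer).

We compute f(0) = 3*(0) + 8 = 8.
|f(x) - f(0)| = |3x + 8 - (8)| = |3(x - 0)| = 3|x - 0|.
We need 3|x - 0| < 3/100, i.e. |x - 0| < 3/100 / 3 = 1/100.
So any delta <= 1/100 works. Conversely, if delta > 1/100, then x = 0 + 1/100 satisfies |x - 0| = 1/100 < delta but |f(x) - f(0)| = 3 * 1/100 = 3/100, which is not < 3/100; so no larger delta works.
Hence the largest such delta is 1/100.

1/100


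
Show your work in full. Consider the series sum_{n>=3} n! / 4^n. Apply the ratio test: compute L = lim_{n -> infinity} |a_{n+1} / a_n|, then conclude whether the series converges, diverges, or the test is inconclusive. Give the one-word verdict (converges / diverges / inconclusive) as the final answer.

Let a_n denote the general term. Form the ratio a_{n+1}/a_n and simplify:
a_{n+1}/a_n = n/4 + 1/4
Take the limit as n -> infinity: L = infinity.
Since L = infinity > 1 (or L = infinity), the ratio test implies the series diverges.

diverges


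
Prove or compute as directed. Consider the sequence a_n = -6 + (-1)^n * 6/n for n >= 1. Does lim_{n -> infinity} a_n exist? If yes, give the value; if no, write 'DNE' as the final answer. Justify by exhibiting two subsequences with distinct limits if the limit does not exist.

Examine the behaviour of a_n along subsequences.
Even-n subsequence a_{2k} = -6 + 6/(2k) -> -6. Odd-n subsequence a_{2k+1} = -6 - 6/(2k+1) -> -6. Both tend to -6, which suggests the limit is -6; verify directly.
|a_n - (-6)| = |(-1)^n * 6/n| = 6/n for every n >= 1.
Given epsilon > 0, choose a positive integer N > 6/epsilon. Then for all n >= N, |a_n - (-6)| = 6/n <= 6/N < epsilon.
So by the definition of the limit, lim a_n exists and equals -6.

-6


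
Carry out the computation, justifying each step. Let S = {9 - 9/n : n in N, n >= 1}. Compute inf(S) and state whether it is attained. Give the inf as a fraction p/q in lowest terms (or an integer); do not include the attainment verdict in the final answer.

Analysis:
- Values: 0, 9/2, 6, 27/4, ... strictly increasing.
- Minimum is 0 (n=1); inf = 0 (attained).
- 9 - 9/n -> 9 from below; sup = 9, not attained.
Conclusion: inf(S) = 0, attained in S.

0


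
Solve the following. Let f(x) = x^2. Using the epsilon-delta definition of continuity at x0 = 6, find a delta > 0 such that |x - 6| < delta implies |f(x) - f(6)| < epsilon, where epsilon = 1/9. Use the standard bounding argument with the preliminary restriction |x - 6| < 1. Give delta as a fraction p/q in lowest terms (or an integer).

Factor: |x^2 - (6)^2| = |x - 6| * |x + 6|.
Impose |x - 6| < 1 first. Then |x + 6| = |(x - 6) + 2*(6)| <= |x - 6| + 2*|6| < 1 + 12 = 13.
So |x^2 - (6)^2| < delta * 13.
We need delta * 13 <= 1/9, i.e. delta <= 1/9/13 = 1/117.
Since 1/117 < 1, this is tighter than 1; take delta = 1/117.
So delta = 1/117 works.

1/117


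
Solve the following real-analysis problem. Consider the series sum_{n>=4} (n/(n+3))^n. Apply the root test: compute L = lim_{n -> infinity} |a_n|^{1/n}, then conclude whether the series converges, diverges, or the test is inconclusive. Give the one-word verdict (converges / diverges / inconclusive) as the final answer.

Let a_n denote the general term. Form |a_n|^(1/n) and simplify:
|a_n|^(1/n) = n/(n + 3)
Take the limit as n -> infinity: L = 1.
Since L = 1, the root test is inconclusive. (In fact a_n = (n/(n+3))^n -> e^(-3) != 0, so the nth-term test shows divergence; but the root test itself gives no conclusion.)

inconclusive


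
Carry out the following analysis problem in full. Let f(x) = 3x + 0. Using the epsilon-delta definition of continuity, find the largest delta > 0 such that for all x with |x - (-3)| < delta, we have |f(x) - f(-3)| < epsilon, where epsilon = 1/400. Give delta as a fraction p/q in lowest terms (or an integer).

We compute f(-3) = 3*(-3) + 0 = -9.
|f(x) - f(-3)| = |3x + 0 - (-9)| = |3(x - (-3))| = 3|x - (-3)|.
We need 3|x - (-3)| < 1/400, i.e. |x - (-3)| < 1/400 / 3 = 1/1200.
So any delta <= 1/1200 works. Conversely, if delta > 1/1200, then x = -3 + 1/1200 satisfies |x - (-3)| = 1/1200 < delta but |f(x) - f(-3)| = 3 * 1/1200 = 1/400, which is not < 1/400; so no larger delta works.
Hence the largest such delta is 1/1200.

1/1200


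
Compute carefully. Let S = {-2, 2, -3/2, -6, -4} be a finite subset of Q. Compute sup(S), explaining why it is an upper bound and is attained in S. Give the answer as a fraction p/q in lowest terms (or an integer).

S is finite, so sup(S) = max(S).
Sorted decreasing:
2, -3/2, -2, -4, -6
The extremum is 2.
For every x in S, x <= 2. And 2 is in S, so it is attained.
Therefore sup(S) = 2.

2


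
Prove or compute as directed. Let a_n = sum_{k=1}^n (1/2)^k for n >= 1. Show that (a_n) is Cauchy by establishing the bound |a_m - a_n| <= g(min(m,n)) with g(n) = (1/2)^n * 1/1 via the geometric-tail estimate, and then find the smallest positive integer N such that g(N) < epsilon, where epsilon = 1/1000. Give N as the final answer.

For m > n >= 1: |a_m - a_n| = sum_{k=n+1}^m (1/2)^k < sum_{k=n+1}^infinity (1/2)^k = (1/2)^(n+1) / (1 - 1/2) = (1/2)^n * (1/2) * (2/1) = (1/2)^n * 1/1.
So g(n) = (1/2)^n / 1. Since g(n) -> 0, (a_n) is Cauchy.
Now solve g(N) < 1/1000: (1/2)^N / 1 < 1/1000 <=> 2^N > 1 / (1 * 1/1000) = 1000.
Check powers of 2: 2^9 = 512 <= 1000, 2^10 = 1024 > 1000.
So the smallest such N is 10. Check: g(10) = 1/(1 * 1024) = 1/1024 < 1/1000.

10


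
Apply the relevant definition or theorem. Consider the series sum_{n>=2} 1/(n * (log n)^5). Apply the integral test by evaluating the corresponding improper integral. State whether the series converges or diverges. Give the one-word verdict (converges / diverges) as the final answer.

Let f(x) = 1/(x*log(x)^5). Then f is positive, continuous, and decreasing on [2, infinity), so the integral test applies.
Compute the improper integral int_{2}^infinity f(x) dx:
  antiderivative F(x) = -1/(4*log(x)^4).
  F(x) -> 0 as x -> infinity.  int = 0 - F(2) = 1/(4*log(2)^4) < infinity. By the integral test, the series converges.

converges


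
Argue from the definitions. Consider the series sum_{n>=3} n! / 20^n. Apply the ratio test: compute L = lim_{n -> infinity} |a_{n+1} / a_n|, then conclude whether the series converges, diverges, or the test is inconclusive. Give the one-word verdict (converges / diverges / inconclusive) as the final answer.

Let a_n denote the general term. Form the ratio a_{n+1}/a_n and simplify:
a_{n+1}/a_n = n/20 + 1/20
Take the limit as n -> infinity: L = infinity.
Since L = infinity > 1 (or L = infinity), the ratio test implies the series diverges.

diverges


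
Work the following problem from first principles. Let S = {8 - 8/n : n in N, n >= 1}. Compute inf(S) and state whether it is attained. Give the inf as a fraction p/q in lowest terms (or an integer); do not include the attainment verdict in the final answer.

Analysis:
- Values: 0, 4, 16/3, 6, ... strictly increasing.
- Minimum is 0 (n=1); inf = 0 (attained).
- 8 - 8/n -> 8 from below; sup = 8, not attained.
Conclusion: inf(S) = 0, attained in S.

0


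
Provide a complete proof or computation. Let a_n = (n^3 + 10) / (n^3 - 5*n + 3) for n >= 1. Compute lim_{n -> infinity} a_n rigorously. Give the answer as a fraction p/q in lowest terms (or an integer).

Divide numerator and denominator by n^3, the highest power:
numerator / n^3 = 1 + 10/n^3
denominator / n^3 = 1 - 5/n^2 + 3/n^3
As n -> infinity, all terms of the form c/n^k (k >= 1) tend to 0.
So numerator / n^3 -> 1 and denominator / n^3 -> 1.
Therefore lim a_n = 1.

1


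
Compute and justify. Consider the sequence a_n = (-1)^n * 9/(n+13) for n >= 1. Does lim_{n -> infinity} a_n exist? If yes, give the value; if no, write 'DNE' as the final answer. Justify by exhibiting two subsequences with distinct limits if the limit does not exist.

Examine the behaviour of a_n along subsequences.
Even-n subsequence a_{2k} = 9/(2k+13) -> 0. Odd-n subsequence a_{2k+1} = -9/(2k+14) -> 0. Both tend to 0, which suggests the limit is 0; verify directly.
|a_n - 0| = 9/(n+13) < 9/n for every n >= 1.
Given epsilon > 0, choose a positive integer N > 9/epsilon. Then for all n >= N, |a_n| < 9/n <= 9/N < epsilon.
So by the definition of the limit, lim a_n exists and equals 0.

0


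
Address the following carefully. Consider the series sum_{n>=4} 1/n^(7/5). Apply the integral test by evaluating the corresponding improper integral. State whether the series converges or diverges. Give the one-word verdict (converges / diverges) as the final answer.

Let f(x) = x^(-7/5). Then f is positive, continuous, and decreasing on [4, infinity), so the integral test applies.
Compute the improper integral int_{4}^infinity f(x) dx:
  antiderivative F(x) = -5/(2*x^(2/5)).
  As x -> infinity, F(x) -> 0 (since p = 7/5 > 1).
  So int = F(infinity) - F(4) = 0 - (-5*2^(1/5)/4) = 5*2^(1/5)/4.
  Finite, so by the integral test, the series converges.

converges


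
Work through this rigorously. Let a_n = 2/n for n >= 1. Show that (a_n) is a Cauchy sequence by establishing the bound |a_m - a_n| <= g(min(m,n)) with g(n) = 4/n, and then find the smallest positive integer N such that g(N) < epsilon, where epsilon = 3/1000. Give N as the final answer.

For any m, n >= 1, by the triangle inequality:
|a_m - a_n| = |2/m - 2/n| <= 2*1/m + 2*1/n <= 4/min(m,n).
So g(n) = 4/n bounds the Cauchy difference. Since g(n) -> 0, (a_n) is Cauchy.
Now solve g(N) < 3/1000: 4/N < 3/1000 <=> N > 4 / (3/1000) = 4000/3.
The smallest integer strictly greater than 4000/3 is N = 1334.
Check: g(1334) = 4/1334 = 2/667 < 3/1000; g(1333) = 4/1333 >= 3/1000. So N = 1334.

1334


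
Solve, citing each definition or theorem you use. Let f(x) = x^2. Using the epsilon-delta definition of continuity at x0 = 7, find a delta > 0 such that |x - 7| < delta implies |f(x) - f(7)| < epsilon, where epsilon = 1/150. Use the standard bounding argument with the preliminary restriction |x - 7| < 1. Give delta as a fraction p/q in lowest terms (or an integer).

Factor: |x^2 - (7)^2| = |x - 7| * |x + 7|.
Impose |x - 7| < 1 first. Then |x + 7| = |(x - 7) + 2*(7)| <= |x - 7| + 2*|7| < 1 + 14 = 15.
So |x^2 - (7)^2| < delta * 15.
We need delta * 15 <= 1/150, i.e. delta <= 1/150/15 = 1/2250.
Since 1/2250 < 1, this is tighter than 1; take delta = 1/2250.
So delta = 1/2250 works.

1/2250


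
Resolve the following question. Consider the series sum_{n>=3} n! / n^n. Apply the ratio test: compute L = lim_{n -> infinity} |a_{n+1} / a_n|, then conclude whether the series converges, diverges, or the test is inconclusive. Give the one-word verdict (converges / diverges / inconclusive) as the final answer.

Let a_n denote the general term. Form the ratio a_{n+1}/a_n and simplify:
a_{n+1}/a_n = (n/(n + 1))^n
Take the limit as n -> infinity: L = exp(-1).
Since L = exp(-1) < 1, the ratio test implies the series converges.

converges


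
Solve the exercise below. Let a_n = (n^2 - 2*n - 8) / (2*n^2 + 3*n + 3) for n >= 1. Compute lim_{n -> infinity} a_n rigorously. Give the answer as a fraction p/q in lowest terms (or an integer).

Divide numerator and denominator by n^2, the highest power:
numerator / n^2 = 1 - 2/n - 8/n^2
denominator / n^2 = 2 + 3/n + 3/n^2
As n -> infinity, all terms of the form c/n^k (k >= 1) tend to 0.
So numerator / n^2 -> 1 and denominator / n^2 -> 2.
Therefore lim a_n = 1/2.

1/2


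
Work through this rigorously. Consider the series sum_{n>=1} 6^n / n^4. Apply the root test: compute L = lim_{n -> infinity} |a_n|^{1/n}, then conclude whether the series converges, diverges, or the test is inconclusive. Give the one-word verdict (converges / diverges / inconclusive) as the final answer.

Let a_n denote the general term. Form |a_n|^(1/n) and simplify:
|a_n|^(1/n) = 6/n^(4/n)
Take the limit as n -> infinity: L = 6.
Since L = 6 > 1, the root test implies divergence.

diverges


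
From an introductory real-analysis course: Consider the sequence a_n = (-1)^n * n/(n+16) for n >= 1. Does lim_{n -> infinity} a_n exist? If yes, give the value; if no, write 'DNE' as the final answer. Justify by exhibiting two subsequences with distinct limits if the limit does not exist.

Examine the behaviour of a_n along subsequences.
a_{2k} = 2k/(2k+16) -> 1. a_{2k+1} = -(2k+1)/(2k+17) -> -1.
Since these two subsequential limits are 1 and -1, distinct, the full sequence cannot converge (a convergent sequence has all subsequences tending to the same limit). So lim a_n does not exist.

DNE


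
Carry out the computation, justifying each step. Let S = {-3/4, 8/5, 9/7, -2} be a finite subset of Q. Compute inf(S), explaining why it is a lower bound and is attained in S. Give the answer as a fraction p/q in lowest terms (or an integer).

S is finite, so inf(S) = min(S).
Sorted increasing:
-2, -3/4, 9/7, 8/5
The extremum is -2.
For every x in S, x >= -2. And -2 is in S, so it is attained.
Therefore inf(S) = -2.

-2


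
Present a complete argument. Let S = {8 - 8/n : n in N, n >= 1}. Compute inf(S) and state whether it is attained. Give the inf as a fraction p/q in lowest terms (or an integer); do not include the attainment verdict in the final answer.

Analysis:
- Values: 0, 4, 16/3, 6, ... strictly increasing.
- Minimum is 0 (n=1); inf = 0 (attained).
- 8 - 8/n -> 8 from below; sup = 8, not attained.
Conclusion: inf(S) = 0, attained in S.

0


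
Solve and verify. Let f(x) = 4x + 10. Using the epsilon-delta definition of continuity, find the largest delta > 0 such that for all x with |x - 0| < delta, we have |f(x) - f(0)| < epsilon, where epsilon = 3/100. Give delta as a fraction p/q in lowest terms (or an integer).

We compute f(0) = 4*(0) + 10 = 10.
|f(x) - f(0)| = |4x + 10 - (10)| = |4(x - 0)| = 4|x - 0|.
We need 4|x - 0| < 3/100, i.e. |x - 0| < 3/100 / 4 = 3/400.
So any delta <= 3/400 works. Conversely, if delta > 3/400, then x = 0 + 3/400 satisfies |x - 0| = 3/400 < delta but |f(x) - f(0)| = 4 * 3/400 = 3/100, which is not < 3/100; so no larger delta works.
Hence the largest such delta is 3/400.

3/400


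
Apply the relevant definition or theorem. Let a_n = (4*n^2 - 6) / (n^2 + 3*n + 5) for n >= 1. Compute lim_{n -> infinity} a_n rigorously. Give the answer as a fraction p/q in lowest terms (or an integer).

Divide numerator and denominator by n^2, the highest power:
numerator / n^2 = 4 - 6/n^2
denominator / n^2 = 1 + 3/n + 5/n^2
As n -> infinity, all terms of the form c/n^k (k >= 1) tend to 0.
So numerator / n^2 -> 4 and denominator / n^2 -> 1.
Therefore lim a_n = 4.

4


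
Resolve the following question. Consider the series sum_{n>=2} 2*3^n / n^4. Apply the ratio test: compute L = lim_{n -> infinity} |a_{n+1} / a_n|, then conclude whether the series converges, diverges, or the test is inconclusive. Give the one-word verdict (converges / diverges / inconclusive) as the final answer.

Let a_n denote the general term. Form the ratio a_{n+1}/a_n and simplify:
a_{n+1}/a_n = 3*n^4/(n + 1)^4
Take the limit as n -> infinity: L = 3.
Since L = 3 > 1 (or L = infinity), the ratio test implies the series diverges.

diverges


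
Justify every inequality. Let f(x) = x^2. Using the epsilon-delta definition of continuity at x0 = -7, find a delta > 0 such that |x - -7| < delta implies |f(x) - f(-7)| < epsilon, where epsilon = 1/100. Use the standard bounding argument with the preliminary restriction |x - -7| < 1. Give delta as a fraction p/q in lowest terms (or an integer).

Factor: |x^2 - (-7)^2| = |x - -7| * |x + -7|.
Impose |x - -7| < 1 first. Then |x + -7| = |(x - -7) + 2*(-7)| <= |x - -7| + 2*|-7| < 1 + 14 = 15.
So |x^2 - (-7)^2| < delta * 15.
We need delta * 15 <= 1/100, i.e. delta <= 1/100/15 = 1/1500.
Since 1/1500 < 1, this is tighter than 1; take delta = 1/1500.
So delta = 1/1500 works.

1/1500


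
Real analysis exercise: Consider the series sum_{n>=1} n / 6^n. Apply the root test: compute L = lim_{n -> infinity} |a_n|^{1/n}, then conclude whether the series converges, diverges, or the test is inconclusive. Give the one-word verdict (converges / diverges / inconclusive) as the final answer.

Let a_n denote the general term. Form |a_n|^(1/n) and simplify:
|a_n|^(1/n) = n^(1/n)/6
Take the limit as n -> infinity: L = 1/6.
Since L = 1/6 < 1, the root test implies convergence.

converges


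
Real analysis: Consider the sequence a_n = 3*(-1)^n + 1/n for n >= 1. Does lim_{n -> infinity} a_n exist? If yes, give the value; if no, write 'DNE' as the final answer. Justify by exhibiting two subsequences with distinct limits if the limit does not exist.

Examine the behaviour of a_n along subsequences.
a_{2k} = 3 + 1/(2k) -> 3. a_{2k+1} = -3 + 1/(2k+1) -> -3.
Since these two subsequential limits are 3 and -3, distinct, the full sequence cannot converge (a convergent sequence has all subsequences tending to the same limit). So lim a_n does not exist.

DNE


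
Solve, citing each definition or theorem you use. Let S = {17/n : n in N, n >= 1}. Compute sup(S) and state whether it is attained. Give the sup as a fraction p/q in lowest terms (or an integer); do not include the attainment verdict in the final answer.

Analysis:
- Values: 17, 17/2, 17/3, 17/4, ... strictly decreasing.
- The maximum is 17 (n=1); sup = 17 (attained).
- The set is bounded below by 0; 17/n -> 0 so 0 is the greatest lower bound.
- 0 is not in the set, so inf = 0 is not attained.
Conclusion: sup(S) = 17, attained in S.

17


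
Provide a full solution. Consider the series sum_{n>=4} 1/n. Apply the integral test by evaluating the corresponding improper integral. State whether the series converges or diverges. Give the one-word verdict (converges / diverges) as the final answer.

Let f(x) = 1/x. Then f is positive, continuous, and decreasing on [4, infinity), so the integral test applies.
Compute the improper integral int_{4}^infinity f(x) dx:
  antiderivative F(x) = log(x).
  As x -> infinity, log(x) -> infinity.
  So int = infinity - log(4) = infinity. By the integral test, the series diverges.

diverges


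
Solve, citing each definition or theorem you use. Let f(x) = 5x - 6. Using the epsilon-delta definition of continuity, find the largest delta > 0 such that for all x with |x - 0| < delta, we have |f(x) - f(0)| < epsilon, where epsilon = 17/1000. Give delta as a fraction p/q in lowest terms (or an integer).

We compute f(0) = 5*(0) - 6 = -6.
|f(x) - f(0)| = |5x - 6 - (-6)| = |5(x - 0)| = 5|x - 0|.
We need 5|x - 0| < 17/1000, i.e. |x - 0| < 17/1000 / 5 = 17/5000.
So any delta <= 17/5000 works. Conversely, if delta > 17/5000, then x = 0 + 17/5000 satisfies |x - 0| = 17/5000 < delta but |f(x) - f(0)| = 5 * 17/5000 = 17/1000, which is not < 17/1000; so no larger delta works.
Hence the largest such delta is 17/5000.

17/5000


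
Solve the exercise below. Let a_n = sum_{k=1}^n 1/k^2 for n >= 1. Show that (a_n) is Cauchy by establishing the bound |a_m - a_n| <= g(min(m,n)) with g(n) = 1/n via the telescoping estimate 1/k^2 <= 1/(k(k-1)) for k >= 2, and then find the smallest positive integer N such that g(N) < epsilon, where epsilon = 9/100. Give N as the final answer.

For m > n >= 1: |a_m - a_n| = sum_{k=n+1}^m 1/k^2.
Use 1/k^2 <= 1/(k(k-1)) = 1/(k-1) - 1/k for k >= 2:
sum_{k=n+1}^m 1/k^2 <= sum_{k=n+1}^m (1/(k-1) - 1/k) = 1/n - 1/m <= 1/n.
By symmetry the same bound holds with n,m swapped, so |a_m - a_n| <= 1/min(m,n) = g(min(m,n)). Since g(n) -> 0, (a_n) is Cauchy.
Now solve g(N) < 9/100: 1/N < 9/100 <=> N > 1/(9/100) = 100/9.
The smallest integer strictly greater than 100/9 is N = 12.
Check: g(12) = 1/12 < 9/100; g(11) = 1/11 >= 9/100. So N = 12.

12


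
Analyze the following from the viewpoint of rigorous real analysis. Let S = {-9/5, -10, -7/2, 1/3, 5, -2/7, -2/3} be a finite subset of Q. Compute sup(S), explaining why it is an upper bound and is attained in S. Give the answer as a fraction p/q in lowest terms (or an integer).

S is finite, so sup(S) = max(S).
Sorted decreasing:
5, 1/3, -2/7, -2/3, -9/5, -7/2, -10
The extremum is 5.
For every x in S, x <= 5. And 5 is in S, so it is attained.
Therefore sup(S) = 5.

5


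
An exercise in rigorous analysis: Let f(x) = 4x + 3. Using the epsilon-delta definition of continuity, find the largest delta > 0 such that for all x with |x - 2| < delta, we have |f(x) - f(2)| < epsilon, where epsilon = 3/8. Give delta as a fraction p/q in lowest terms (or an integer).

We compute f(2) = 4*(2) + 3 = 11.
|f(x) - f(2)| = |4x + 3 - (11)| = |4(x - 2)| = 4|x - 2|.
We need 4|x - 2| < 3/8, i.e. |x - 2| < 3/8 / 4 = 3/32.
So any delta <= 3/32 works. Conversely, if delta > 3/32, then x = 2 + 3/32 satisfies |x - 2| = 3/32 < delta but |f(x) - f(2)| = 4 * 3/32 = 3/8, which is not < 3/8; so no larger delta works.
Hence the largest such delta is 3/32.

3/32


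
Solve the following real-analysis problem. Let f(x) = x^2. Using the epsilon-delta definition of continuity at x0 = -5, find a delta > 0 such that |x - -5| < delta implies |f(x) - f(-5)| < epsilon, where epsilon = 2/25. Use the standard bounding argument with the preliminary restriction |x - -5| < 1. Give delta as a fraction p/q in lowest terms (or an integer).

Factor: |x^2 - (-5)^2| = |x - -5| * |x + -5|.
Impose |x - -5| < 1 first. Then |x + -5| = |(x - -5) + 2*(-5)| <= |x - -5| + 2*|-5| < 1 + 10 = 11.
So |x^2 - (-5)^2| < delta * 11.
We need delta * 11 <= 2/25, i.e. delta <= 2/25/11 = 2/275.
Since 2/275 < 1, this is tighter than 1; take delta = 2/275.
So delta = 2/275 works.

2/275


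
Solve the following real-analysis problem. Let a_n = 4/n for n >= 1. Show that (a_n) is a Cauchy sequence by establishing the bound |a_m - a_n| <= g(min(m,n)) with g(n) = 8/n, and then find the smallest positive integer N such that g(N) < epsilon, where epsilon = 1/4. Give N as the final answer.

For any m, n >= 1, by the triangle inequality:
|a_m - a_n| = |4/m - 4/n| <= 4*1/m + 4*1/n <= 8/min(m,n).
So g(n) = 8/n bounds the Cauchy difference. Since g(n) -> 0, (a_n) is Cauchy.
Now solve g(N) < 1/4: 8/N < 1/4 <=> N > 8 / (1/4) = 32.
The smallest integer strictly greater than 32 is N = 33.
Check: g(33) = 8/33 = 8/33 < 1/4; g(32) = 1/4 >= 1/4. So N = 33.

33


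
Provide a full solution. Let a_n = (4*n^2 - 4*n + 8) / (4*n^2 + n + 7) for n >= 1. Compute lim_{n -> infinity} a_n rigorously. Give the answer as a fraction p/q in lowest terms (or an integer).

Divide numerator and denominator by n^2, the highest power:
numerator / n^2 = 4 - 4/n + 8/n^2
denominator / n^2 = 4 + 1/n + 7/n^2
As n -> infinity, all terms of the form c/n^k (k >= 1) tend to 0.
So numerator / n^2 -> 4 and denominator / n^2 -> 4.
Therefore lim a_n = 1.

1


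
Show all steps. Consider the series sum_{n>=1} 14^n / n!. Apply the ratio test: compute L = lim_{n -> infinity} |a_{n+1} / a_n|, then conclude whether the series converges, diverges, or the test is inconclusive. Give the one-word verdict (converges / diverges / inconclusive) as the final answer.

Let a_n denote the general term. Form the ratio a_{n+1}/a_n and simplify:
a_{n+1}/a_n = 14/(n + 1)
Take the limit as n -> infinity: L = 0.
Since L = 0 < 1, the ratio test implies the series converges.

converges


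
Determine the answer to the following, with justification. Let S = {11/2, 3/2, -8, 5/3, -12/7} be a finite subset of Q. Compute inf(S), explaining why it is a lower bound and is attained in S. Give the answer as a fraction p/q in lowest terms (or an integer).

S is finite, so inf(S) = min(S).
Sorted increasing:
-8, -12/7, 3/2, 5/3, 11/2
The extremum is -8.
For every x in S, x >= -8. And -8 is in S, so it is attained.
Therefore inf(S) = -8.

-8


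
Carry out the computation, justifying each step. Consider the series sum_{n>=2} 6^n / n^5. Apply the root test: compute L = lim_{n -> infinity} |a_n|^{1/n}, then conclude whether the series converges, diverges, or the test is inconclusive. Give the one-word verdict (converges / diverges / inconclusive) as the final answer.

Let a_n denote the general term. Form |a_n|^(1/n) and simplify:
|a_n|^(1/n) = 6/n^(5/n)
Take the limit as n -> infinity: L = 6.
Since L = 6 > 1, the root test implies divergence.

diverges


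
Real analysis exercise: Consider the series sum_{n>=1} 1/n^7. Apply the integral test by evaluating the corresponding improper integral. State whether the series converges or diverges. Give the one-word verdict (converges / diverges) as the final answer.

Let f(x) = x^(-7). Then f is positive, continuous, and decreasing on [1, infinity), so the integral test applies.
Compute the improper integral int_{1}^infinity f(x) dx:
  antiderivative F(x) = -1/(6*x^6).
  As x -> infinity, F(x) -> 0 (since p = 7 > 1).
  So int = F(infinity) - F(1) = 0 - (-1/6) = 1/6.
  Finite, so by the integral test, the series converges.

converges


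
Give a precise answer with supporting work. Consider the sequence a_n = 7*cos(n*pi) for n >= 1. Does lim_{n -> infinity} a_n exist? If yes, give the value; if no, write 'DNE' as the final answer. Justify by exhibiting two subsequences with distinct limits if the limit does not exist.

Examine the behaviour of a_n along subsequences.
cos(n*pi) = (-1)^n, so a_n = 7*(-1)^n. a_{2k} = 7 -> 7. a_{2k+1} = -7 -> -7.
Since these two subsequential limits are 7 and -7, distinct, the full sequence cannot converge (a convergent sequence has all subsequences tending to the same limit). So lim a_n does not exist.

DNE


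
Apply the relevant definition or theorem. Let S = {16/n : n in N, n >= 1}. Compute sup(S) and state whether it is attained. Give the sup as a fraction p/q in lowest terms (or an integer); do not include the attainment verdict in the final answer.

Analysis:
- Values: 16, 8, 16/3, 4, ... strictly decreasing.
- The maximum is 16 (n=1); sup = 16 (attained).
- The set is bounded below by 0; 16/n -> 0 so 0 is the greatest lower bound.
- 0 is not in the set, so inf = 0 is not attained.
Conclusion: sup(S) = 16, attained in S.

16


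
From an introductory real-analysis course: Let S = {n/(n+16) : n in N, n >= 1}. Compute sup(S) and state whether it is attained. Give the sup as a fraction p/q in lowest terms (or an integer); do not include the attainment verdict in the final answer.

Analysis:
- Values: 1/17, 1/9, 3/19, 1/5, ... strictly increasing.
- Minimum is 1/17 (n=1); inf = 1/17 (attained).
- n/(n+16) = 1 - 16/(n+16) -> 1 from below as n -> infinity, and never equals 1.
- So sup = 1 (not attained).
Conclusion: sup(S) = 1, not attained in S.

1


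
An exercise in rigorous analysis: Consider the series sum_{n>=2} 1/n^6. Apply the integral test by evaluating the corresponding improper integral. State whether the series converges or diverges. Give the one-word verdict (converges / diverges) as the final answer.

Let f(x) = x^(-6). Then f is positive, continuous, and decreasing on [2, infinity), so the integral test applies.
Compute the improper integral int_{2}^infinity f(x) dx:
  antiderivative F(x) = -1/(5*x^5).
  As x -> infinity, F(x) -> 0 (since p = 6 > 1).
  So int = F(infinity) - F(2) = 0 - (-1/160) = 1/160.
  Finite, so by the integral test, the series converges.

converges


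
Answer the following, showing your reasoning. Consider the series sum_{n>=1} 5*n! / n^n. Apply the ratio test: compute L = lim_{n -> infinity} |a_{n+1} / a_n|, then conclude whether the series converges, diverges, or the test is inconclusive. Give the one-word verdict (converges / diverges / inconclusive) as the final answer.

Let a_n denote the general term. Form the ratio a_{n+1}/a_n and simplify:
a_{n+1}/a_n = (n/(n + 1))^n
Take the limit as n -> infinity: L = exp(-1).
Since L = exp(-1) < 1, the ratio test implies the series converges.

converges


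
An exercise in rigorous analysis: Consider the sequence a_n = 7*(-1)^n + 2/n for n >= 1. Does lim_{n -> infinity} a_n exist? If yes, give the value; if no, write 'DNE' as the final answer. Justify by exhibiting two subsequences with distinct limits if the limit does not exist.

Examine the behaviour of a_n along subsequences.
a_{2k} = 7 + 2/(2k) -> 7. a_{2k+1} = -7 + 2/(2k+1) -> -7.
Since these two subsequential limits are 7 and -7, distinct, the full sequence cannot converge (a convergent sequence has all subsequences tending to the same limit). So lim a_n does not exist.

DNE


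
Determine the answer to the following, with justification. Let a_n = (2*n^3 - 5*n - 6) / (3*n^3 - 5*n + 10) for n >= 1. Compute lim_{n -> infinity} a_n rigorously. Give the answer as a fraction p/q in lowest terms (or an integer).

Divide numerator and denominator by n^3, the highest power:
numerator / n^3 = 2 - 5/n^2 - 6/n^3
denominator / n^3 = 3 - 5/n^2 + 10/n^3
As n -> infinity, all terms of the form c/n^k (k >= 1) tend to 0.
So numerator / n^3 -> 2 and denominator / n^3 -> 3.
Therefore lim a_n = 2/3.

2/3


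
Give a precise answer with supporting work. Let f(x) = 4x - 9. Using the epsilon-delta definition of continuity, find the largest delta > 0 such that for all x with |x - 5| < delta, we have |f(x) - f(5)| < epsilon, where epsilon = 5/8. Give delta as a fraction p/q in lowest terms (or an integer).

We compute f(5) = 4*(5) - 9 = 11.
|f(x) - f(5)| = |4x - 9 - (11)| = |4(x - 5)| = 4|x - 5|.
We need 4|x - 5| < 5/8, i.e. |x - 5| < 5/8 / 4 = 5/32.
So any delta <= 5/32 works. Conversely, if delta > 5/32, then x = 5 + 5/32 satisfies |x - 5| = 5/32 < delta but |f(x) - f(5)| = 4 * 5/32 = 5/8, which is not < 5/8; so no larger delta works.
Hence the largest such delta is 5/32.

5/32


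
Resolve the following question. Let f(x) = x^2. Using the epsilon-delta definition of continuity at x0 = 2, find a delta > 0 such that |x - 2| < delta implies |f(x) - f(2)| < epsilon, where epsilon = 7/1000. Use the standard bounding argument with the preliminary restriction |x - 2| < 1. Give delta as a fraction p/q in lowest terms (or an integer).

Factor: |x^2 - (2)^2| = |x - 2| * |x + 2|.
Impose |x - 2| < 1 first. Then |x + 2| = |(x - 2) + 2*(2)| <= |x - 2| + 2*|2| < 1 + 4 = 5.
So |x^2 - (2)^2| < delta * 5.
We need delta * 5 <= 7/1000, i.e. delta <= 7/1000/5 = 7/5000.
Since 7/5000 < 1, this is tighter than 1; take delta = 7/5000.
So delta = 7/5000 works.

7/5000


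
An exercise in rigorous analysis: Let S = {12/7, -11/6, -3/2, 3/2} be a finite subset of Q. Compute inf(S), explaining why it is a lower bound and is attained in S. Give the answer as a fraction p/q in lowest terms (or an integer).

S is finite, so inf(S) = min(S).
Sorted increasing:
-11/6, -3/2, 3/2, 12/7
The extremum is -11/6.
For every x in S, x >= -11/6. And -11/6 is in S, so it is attained.
Therefore inf(S) = -11/6.

-11/6


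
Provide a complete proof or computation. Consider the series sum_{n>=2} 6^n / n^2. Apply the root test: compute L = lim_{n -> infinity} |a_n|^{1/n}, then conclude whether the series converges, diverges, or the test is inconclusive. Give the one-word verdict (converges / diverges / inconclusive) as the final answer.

Let a_n denote the general term. Form |a_n|^(1/n) and simplify:
|a_n|^(1/n) = 6/n^(2/n)
Take the limit as n -> infinity: L = 6.
Since L = 6 > 1, the root test implies divergence.

diverges
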